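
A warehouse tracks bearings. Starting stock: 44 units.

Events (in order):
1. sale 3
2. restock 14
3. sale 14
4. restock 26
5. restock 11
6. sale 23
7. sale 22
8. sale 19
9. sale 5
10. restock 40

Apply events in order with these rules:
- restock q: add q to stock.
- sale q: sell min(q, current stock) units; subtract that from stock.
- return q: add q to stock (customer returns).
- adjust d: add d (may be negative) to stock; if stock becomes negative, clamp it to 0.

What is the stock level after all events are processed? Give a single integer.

Answer: 49

Derivation:
Processing events:
Start: stock = 44
  Event 1 (sale 3): sell min(3,44)=3. stock: 44 - 3 = 41. total_sold = 3
  Event 2 (restock 14): 41 + 14 = 55
  Event 3 (sale 14): sell min(14,55)=14. stock: 55 - 14 = 41. total_sold = 17
  Event 4 (restock 26): 41 + 26 = 67
  Event 5 (restock 11): 67 + 11 = 78
  Event 6 (sale 23): sell min(23,78)=23. stock: 78 - 23 = 55. total_sold = 40
  Event 7 (sale 22): sell min(22,55)=22. stock: 55 - 22 = 33. total_sold = 62
  Event 8 (sale 19): sell min(19,33)=19. stock: 33 - 19 = 14. total_sold = 81
  Event 9 (sale 5): sell min(5,14)=5. stock: 14 - 5 = 9. total_sold = 86
  Event 10 (restock 40): 9 + 40 = 49
Final: stock = 49, total_sold = 86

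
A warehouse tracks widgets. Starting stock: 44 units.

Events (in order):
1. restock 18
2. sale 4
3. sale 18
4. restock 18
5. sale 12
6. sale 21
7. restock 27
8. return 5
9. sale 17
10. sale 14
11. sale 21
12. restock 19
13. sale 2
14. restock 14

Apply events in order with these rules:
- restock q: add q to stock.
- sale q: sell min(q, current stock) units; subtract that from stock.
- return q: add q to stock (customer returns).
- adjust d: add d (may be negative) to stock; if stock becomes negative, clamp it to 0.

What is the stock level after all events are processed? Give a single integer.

Processing events:
Start: stock = 44
  Event 1 (restock 18): 44 + 18 = 62
  Event 2 (sale 4): sell min(4,62)=4. stock: 62 - 4 = 58. total_sold = 4
  Event 3 (sale 18): sell min(18,58)=18. stock: 58 - 18 = 40. total_sold = 22
  Event 4 (restock 18): 40 + 18 = 58
  Event 5 (sale 12): sell min(12,58)=12. stock: 58 - 12 = 46. total_sold = 34
  Event 6 (sale 21): sell min(21,46)=21. stock: 46 - 21 = 25. total_sold = 55
  Event 7 (restock 27): 25 + 27 = 52
  Event 8 (return 5): 52 + 5 = 57
  Event 9 (sale 17): sell min(17,57)=17. stock: 57 - 17 = 40. total_sold = 72
  Event 10 (sale 14): sell min(14,40)=14. stock: 40 - 14 = 26. total_sold = 86
  Event 11 (sale 21): sell min(21,26)=21. stock: 26 - 21 = 5. total_sold = 107
  Event 12 (restock 19): 5 + 19 = 24
  Event 13 (sale 2): sell min(2,24)=2. stock: 24 - 2 = 22. total_sold = 109
  Event 14 (restock 14): 22 + 14 = 36
Final: stock = 36, total_sold = 109

Answer: 36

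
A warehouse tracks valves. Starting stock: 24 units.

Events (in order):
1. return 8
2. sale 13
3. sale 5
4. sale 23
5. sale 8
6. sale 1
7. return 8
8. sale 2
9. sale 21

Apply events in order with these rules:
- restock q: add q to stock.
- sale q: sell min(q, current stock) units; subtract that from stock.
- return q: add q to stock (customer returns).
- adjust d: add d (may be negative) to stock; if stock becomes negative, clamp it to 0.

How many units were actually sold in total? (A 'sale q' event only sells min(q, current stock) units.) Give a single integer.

Answer: 40

Derivation:
Processing events:
Start: stock = 24
  Event 1 (return 8): 24 + 8 = 32
  Event 2 (sale 13): sell min(13,32)=13. stock: 32 - 13 = 19. total_sold = 13
  Event 3 (sale 5): sell min(5,19)=5. stock: 19 - 5 = 14. total_sold = 18
  Event 4 (sale 23): sell min(23,14)=14. stock: 14 - 14 = 0. total_sold = 32
  Event 5 (sale 8): sell min(8,0)=0. stock: 0 - 0 = 0. total_sold = 32
  Event 6 (sale 1): sell min(1,0)=0. stock: 0 - 0 = 0. total_sold = 32
  Event 7 (return 8): 0 + 8 = 8
  Event 8 (sale 2): sell min(2,8)=2. stock: 8 - 2 = 6. total_sold = 34
  Event 9 (sale 21): sell min(21,6)=6. stock: 6 - 6 = 0. total_sold = 40
Final: stock = 0, total_sold = 40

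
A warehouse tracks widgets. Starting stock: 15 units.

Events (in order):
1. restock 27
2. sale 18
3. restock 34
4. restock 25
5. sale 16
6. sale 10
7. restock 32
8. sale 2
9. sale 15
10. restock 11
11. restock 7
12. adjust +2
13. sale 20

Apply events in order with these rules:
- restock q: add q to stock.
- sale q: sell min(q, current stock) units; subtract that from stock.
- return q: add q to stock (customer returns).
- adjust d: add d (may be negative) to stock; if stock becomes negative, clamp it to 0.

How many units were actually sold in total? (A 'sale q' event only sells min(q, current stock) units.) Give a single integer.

Answer: 81

Derivation:
Processing events:
Start: stock = 15
  Event 1 (restock 27): 15 + 27 = 42
  Event 2 (sale 18): sell min(18,42)=18. stock: 42 - 18 = 24. total_sold = 18
  Event 3 (restock 34): 24 + 34 = 58
  Event 4 (restock 25): 58 + 25 = 83
  Event 5 (sale 16): sell min(16,83)=16. stock: 83 - 16 = 67. total_sold = 34
  Event 6 (sale 10): sell min(10,67)=10. stock: 67 - 10 = 57. total_sold = 44
  Event 7 (restock 32): 57 + 32 = 89
  Event 8 (sale 2): sell min(2,89)=2. stock: 89 - 2 = 87. total_sold = 46
  Event 9 (sale 15): sell min(15,87)=15. stock: 87 - 15 = 72. total_sold = 61
  Event 10 (restock 11): 72 + 11 = 83
  Event 11 (restock 7): 83 + 7 = 90
  Event 12 (adjust +2): 90 + 2 = 92
  Event 13 (sale 20): sell min(20,92)=20. stock: 92 - 20 = 72. total_sold = 81
Final: stock = 72, total_sold = 81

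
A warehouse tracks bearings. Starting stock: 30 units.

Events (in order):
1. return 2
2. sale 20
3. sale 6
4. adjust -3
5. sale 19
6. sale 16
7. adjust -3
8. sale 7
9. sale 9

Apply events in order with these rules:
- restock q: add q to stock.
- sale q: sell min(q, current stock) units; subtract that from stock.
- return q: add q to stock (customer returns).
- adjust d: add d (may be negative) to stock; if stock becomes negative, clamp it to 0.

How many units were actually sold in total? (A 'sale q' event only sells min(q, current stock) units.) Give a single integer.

Processing events:
Start: stock = 30
  Event 1 (return 2): 30 + 2 = 32
  Event 2 (sale 20): sell min(20,32)=20. stock: 32 - 20 = 12. total_sold = 20
  Event 3 (sale 6): sell min(6,12)=6. stock: 12 - 6 = 6. total_sold = 26
  Event 4 (adjust -3): 6 + -3 = 3
  Event 5 (sale 19): sell min(19,3)=3. stock: 3 - 3 = 0. total_sold = 29
  Event 6 (sale 16): sell min(16,0)=0. stock: 0 - 0 = 0. total_sold = 29
  Event 7 (adjust -3): 0 + -3 = 0 (clamped to 0)
  Event 8 (sale 7): sell min(7,0)=0. stock: 0 - 0 = 0. total_sold = 29
  Event 9 (sale 9): sell min(9,0)=0. stock: 0 - 0 = 0. total_sold = 29
Final: stock = 0, total_sold = 29

Answer: 29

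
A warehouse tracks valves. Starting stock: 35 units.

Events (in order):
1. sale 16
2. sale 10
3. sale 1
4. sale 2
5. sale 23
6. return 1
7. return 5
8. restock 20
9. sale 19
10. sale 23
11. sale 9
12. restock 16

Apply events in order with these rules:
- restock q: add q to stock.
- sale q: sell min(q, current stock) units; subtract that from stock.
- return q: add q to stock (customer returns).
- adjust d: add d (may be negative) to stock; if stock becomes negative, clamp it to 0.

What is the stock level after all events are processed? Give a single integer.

Answer: 16

Derivation:
Processing events:
Start: stock = 35
  Event 1 (sale 16): sell min(16,35)=16. stock: 35 - 16 = 19. total_sold = 16
  Event 2 (sale 10): sell min(10,19)=10. stock: 19 - 10 = 9. total_sold = 26
  Event 3 (sale 1): sell min(1,9)=1. stock: 9 - 1 = 8. total_sold = 27
  Event 4 (sale 2): sell min(2,8)=2. stock: 8 - 2 = 6. total_sold = 29
  Event 5 (sale 23): sell min(23,6)=6. stock: 6 - 6 = 0. total_sold = 35
  Event 6 (return 1): 0 + 1 = 1
  Event 7 (return 5): 1 + 5 = 6
  Event 8 (restock 20): 6 + 20 = 26
  Event 9 (sale 19): sell min(19,26)=19. stock: 26 - 19 = 7. total_sold = 54
  Event 10 (sale 23): sell min(23,7)=7. stock: 7 - 7 = 0. total_sold = 61
  Event 11 (sale 9): sell min(9,0)=0. stock: 0 - 0 = 0. total_sold = 61
  Event 12 (restock 16): 0 + 16 = 16
Final: stock = 16, total_sold = 61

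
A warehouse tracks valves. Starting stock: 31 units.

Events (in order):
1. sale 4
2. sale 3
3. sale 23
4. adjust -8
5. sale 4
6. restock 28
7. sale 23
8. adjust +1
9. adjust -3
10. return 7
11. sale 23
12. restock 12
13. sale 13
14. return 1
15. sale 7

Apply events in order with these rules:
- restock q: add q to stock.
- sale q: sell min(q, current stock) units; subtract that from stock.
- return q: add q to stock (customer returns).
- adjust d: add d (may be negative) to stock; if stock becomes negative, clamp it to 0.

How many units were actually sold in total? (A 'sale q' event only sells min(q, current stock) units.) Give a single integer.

Answer: 76

Derivation:
Processing events:
Start: stock = 31
  Event 1 (sale 4): sell min(4,31)=4. stock: 31 - 4 = 27. total_sold = 4
  Event 2 (sale 3): sell min(3,27)=3. stock: 27 - 3 = 24. total_sold = 7
  Event 3 (sale 23): sell min(23,24)=23. stock: 24 - 23 = 1. total_sold = 30
  Event 4 (adjust -8): 1 + -8 = 0 (clamped to 0)
  Event 5 (sale 4): sell min(4,0)=0. stock: 0 - 0 = 0. total_sold = 30
  Event 6 (restock 28): 0 + 28 = 28
  Event 7 (sale 23): sell min(23,28)=23. stock: 28 - 23 = 5. total_sold = 53
  Event 8 (adjust +1): 5 + 1 = 6
  Event 9 (adjust -3): 6 + -3 = 3
  Event 10 (return 7): 3 + 7 = 10
  Event 11 (sale 23): sell min(23,10)=10. stock: 10 - 10 = 0. total_sold = 63
  Event 12 (restock 12): 0 + 12 = 12
  Event 13 (sale 13): sell min(13,12)=12. stock: 12 - 12 = 0. total_sold = 75
  Event 14 (return 1): 0 + 1 = 1
  Event 15 (sale 7): sell min(7,1)=1. stock: 1 - 1 = 0. total_sold = 76
Final: stock = 0, total_sold = 76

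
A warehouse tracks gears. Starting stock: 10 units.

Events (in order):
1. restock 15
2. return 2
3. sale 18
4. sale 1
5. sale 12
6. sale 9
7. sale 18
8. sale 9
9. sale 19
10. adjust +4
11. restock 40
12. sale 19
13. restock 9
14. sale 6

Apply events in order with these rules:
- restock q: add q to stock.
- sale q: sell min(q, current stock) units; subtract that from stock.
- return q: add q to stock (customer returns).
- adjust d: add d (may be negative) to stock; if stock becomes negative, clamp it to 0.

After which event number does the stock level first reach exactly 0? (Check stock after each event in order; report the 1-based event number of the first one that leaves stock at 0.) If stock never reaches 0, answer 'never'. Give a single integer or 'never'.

Answer: 5

Derivation:
Processing events:
Start: stock = 10
  Event 1 (restock 15): 10 + 15 = 25
  Event 2 (return 2): 25 + 2 = 27
  Event 3 (sale 18): sell min(18,27)=18. stock: 27 - 18 = 9. total_sold = 18
  Event 4 (sale 1): sell min(1,9)=1. stock: 9 - 1 = 8. total_sold = 19
  Event 5 (sale 12): sell min(12,8)=8. stock: 8 - 8 = 0. total_sold = 27
  Event 6 (sale 9): sell min(9,0)=0. stock: 0 - 0 = 0. total_sold = 27
  Event 7 (sale 18): sell min(18,0)=0. stock: 0 - 0 = 0. total_sold = 27
  Event 8 (sale 9): sell min(9,0)=0. stock: 0 - 0 = 0. total_sold = 27
  Event 9 (sale 19): sell min(19,0)=0. stock: 0 - 0 = 0. total_sold = 27
  Event 10 (adjust +4): 0 + 4 = 4
  Event 11 (restock 40): 4 + 40 = 44
  Event 12 (sale 19): sell min(19,44)=19. stock: 44 - 19 = 25. total_sold = 46
  Event 13 (restock 9): 25 + 9 = 34
  Event 14 (sale 6): sell min(6,34)=6. stock: 34 - 6 = 28. total_sold = 52
Final: stock = 28, total_sold = 52

First zero at event 5.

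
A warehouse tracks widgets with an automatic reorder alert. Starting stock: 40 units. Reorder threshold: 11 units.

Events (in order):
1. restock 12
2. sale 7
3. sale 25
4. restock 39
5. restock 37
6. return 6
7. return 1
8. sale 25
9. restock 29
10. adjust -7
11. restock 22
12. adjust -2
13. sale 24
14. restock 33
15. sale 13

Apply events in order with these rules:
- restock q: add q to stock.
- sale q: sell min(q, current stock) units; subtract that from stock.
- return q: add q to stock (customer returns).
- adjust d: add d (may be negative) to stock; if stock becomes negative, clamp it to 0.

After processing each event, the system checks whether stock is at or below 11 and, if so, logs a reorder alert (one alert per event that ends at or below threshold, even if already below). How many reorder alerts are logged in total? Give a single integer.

Answer: 0

Derivation:
Processing events:
Start: stock = 40
  Event 1 (restock 12): 40 + 12 = 52
  Event 2 (sale 7): sell min(7,52)=7. stock: 52 - 7 = 45. total_sold = 7
  Event 3 (sale 25): sell min(25,45)=25. stock: 45 - 25 = 20. total_sold = 32
  Event 4 (restock 39): 20 + 39 = 59
  Event 5 (restock 37): 59 + 37 = 96
  Event 6 (return 6): 96 + 6 = 102
  Event 7 (return 1): 102 + 1 = 103
  Event 8 (sale 25): sell min(25,103)=25. stock: 103 - 25 = 78. total_sold = 57
  Event 9 (restock 29): 78 + 29 = 107
  Event 10 (adjust -7): 107 + -7 = 100
  Event 11 (restock 22): 100 + 22 = 122
  Event 12 (adjust -2): 122 + -2 = 120
  Event 13 (sale 24): sell min(24,120)=24. stock: 120 - 24 = 96. total_sold = 81
  Event 14 (restock 33): 96 + 33 = 129
  Event 15 (sale 13): sell min(13,129)=13. stock: 129 - 13 = 116. total_sold = 94
Final: stock = 116, total_sold = 94

Checking against threshold 11:
  After event 1: stock=52 > 11
  After event 2: stock=45 > 11
  After event 3: stock=20 > 11
  After event 4: stock=59 > 11
  After event 5: stock=96 > 11
  After event 6: stock=102 > 11
  After event 7: stock=103 > 11
  After event 8: stock=78 > 11
  After event 9: stock=107 > 11
  After event 10: stock=100 > 11
  After event 11: stock=122 > 11
  After event 12: stock=120 > 11
  After event 13: stock=96 > 11
  After event 14: stock=129 > 11
  After event 15: stock=116 > 11
Alert events: []. Count = 0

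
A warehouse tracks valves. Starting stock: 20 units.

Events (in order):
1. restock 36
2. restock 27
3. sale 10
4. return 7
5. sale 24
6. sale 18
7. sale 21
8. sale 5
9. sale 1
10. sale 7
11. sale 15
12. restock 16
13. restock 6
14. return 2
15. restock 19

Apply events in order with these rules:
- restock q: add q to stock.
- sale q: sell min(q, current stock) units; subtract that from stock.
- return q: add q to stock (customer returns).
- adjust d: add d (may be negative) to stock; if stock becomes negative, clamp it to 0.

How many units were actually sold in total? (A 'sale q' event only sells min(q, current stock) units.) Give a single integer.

Processing events:
Start: stock = 20
  Event 1 (restock 36): 20 + 36 = 56
  Event 2 (restock 27): 56 + 27 = 83
  Event 3 (sale 10): sell min(10,83)=10. stock: 83 - 10 = 73. total_sold = 10
  Event 4 (return 7): 73 + 7 = 80
  Event 5 (sale 24): sell min(24,80)=24. stock: 80 - 24 = 56. total_sold = 34
  Event 6 (sale 18): sell min(18,56)=18. stock: 56 - 18 = 38. total_sold = 52
  Event 7 (sale 21): sell min(21,38)=21. stock: 38 - 21 = 17. total_sold = 73
  Event 8 (sale 5): sell min(5,17)=5. stock: 17 - 5 = 12. total_sold = 78
  Event 9 (sale 1): sell min(1,12)=1. stock: 12 - 1 = 11. total_sold = 79
  Event 10 (sale 7): sell min(7,11)=7. stock: 11 - 7 = 4. total_sold = 86
  Event 11 (sale 15): sell min(15,4)=4. stock: 4 - 4 = 0. total_sold = 90
  Event 12 (restock 16): 0 + 16 = 16
  Event 13 (restock 6): 16 + 6 = 22
  Event 14 (return 2): 22 + 2 = 24
  Event 15 (restock 19): 24 + 19 = 43
Final: stock = 43, total_sold = 90

Answer: 90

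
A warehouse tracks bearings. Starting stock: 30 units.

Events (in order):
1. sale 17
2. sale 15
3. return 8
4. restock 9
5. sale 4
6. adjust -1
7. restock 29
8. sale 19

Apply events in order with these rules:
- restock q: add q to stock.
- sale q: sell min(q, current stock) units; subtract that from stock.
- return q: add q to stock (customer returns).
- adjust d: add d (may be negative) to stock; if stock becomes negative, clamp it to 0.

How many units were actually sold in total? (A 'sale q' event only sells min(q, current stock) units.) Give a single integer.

Processing events:
Start: stock = 30
  Event 1 (sale 17): sell min(17,30)=17. stock: 30 - 17 = 13. total_sold = 17
  Event 2 (sale 15): sell min(15,13)=13. stock: 13 - 13 = 0. total_sold = 30
  Event 3 (return 8): 0 + 8 = 8
  Event 4 (restock 9): 8 + 9 = 17
  Event 5 (sale 4): sell min(4,17)=4. stock: 17 - 4 = 13. total_sold = 34
  Event 6 (adjust -1): 13 + -1 = 12
  Event 7 (restock 29): 12 + 29 = 41
  Event 8 (sale 19): sell min(19,41)=19. stock: 41 - 19 = 22. total_sold = 53
Final: stock = 22, total_sold = 53

Answer: 53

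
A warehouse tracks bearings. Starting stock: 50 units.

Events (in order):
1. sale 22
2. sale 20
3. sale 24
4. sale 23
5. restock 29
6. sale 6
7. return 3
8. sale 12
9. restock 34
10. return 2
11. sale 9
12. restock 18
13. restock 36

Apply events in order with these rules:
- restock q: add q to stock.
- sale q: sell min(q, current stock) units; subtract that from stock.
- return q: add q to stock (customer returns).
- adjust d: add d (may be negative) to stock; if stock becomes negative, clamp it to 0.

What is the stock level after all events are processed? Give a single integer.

Answer: 95

Derivation:
Processing events:
Start: stock = 50
  Event 1 (sale 22): sell min(22,50)=22. stock: 50 - 22 = 28. total_sold = 22
  Event 2 (sale 20): sell min(20,28)=20. stock: 28 - 20 = 8. total_sold = 42
  Event 3 (sale 24): sell min(24,8)=8. stock: 8 - 8 = 0. total_sold = 50
  Event 4 (sale 23): sell min(23,0)=0. stock: 0 - 0 = 0. total_sold = 50
  Event 5 (restock 29): 0 + 29 = 29
  Event 6 (sale 6): sell min(6,29)=6. stock: 29 - 6 = 23. total_sold = 56
  Event 7 (return 3): 23 + 3 = 26
  Event 8 (sale 12): sell min(12,26)=12. stock: 26 - 12 = 14. total_sold = 68
  Event 9 (restock 34): 14 + 34 = 48
  Event 10 (return 2): 48 + 2 = 50
  Event 11 (sale 9): sell min(9,50)=9. stock: 50 - 9 = 41. total_sold = 77
  Event 12 (restock 18): 41 + 18 = 59
  Event 13 (restock 36): 59 + 36 = 95
Final: stock = 95, total_sold = 77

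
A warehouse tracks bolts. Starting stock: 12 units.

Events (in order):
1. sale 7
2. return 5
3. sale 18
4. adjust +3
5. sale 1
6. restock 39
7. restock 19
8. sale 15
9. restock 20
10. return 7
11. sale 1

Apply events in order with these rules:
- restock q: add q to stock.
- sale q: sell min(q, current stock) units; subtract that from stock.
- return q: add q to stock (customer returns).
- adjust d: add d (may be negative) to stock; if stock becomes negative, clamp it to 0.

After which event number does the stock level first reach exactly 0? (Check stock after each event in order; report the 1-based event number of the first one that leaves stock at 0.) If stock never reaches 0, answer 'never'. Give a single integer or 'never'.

Answer: 3

Derivation:
Processing events:
Start: stock = 12
  Event 1 (sale 7): sell min(7,12)=7. stock: 12 - 7 = 5. total_sold = 7
  Event 2 (return 5): 5 + 5 = 10
  Event 3 (sale 18): sell min(18,10)=10. stock: 10 - 10 = 0. total_sold = 17
  Event 4 (adjust +3): 0 + 3 = 3
  Event 5 (sale 1): sell min(1,3)=1. stock: 3 - 1 = 2. total_sold = 18
  Event 6 (restock 39): 2 + 39 = 41
  Event 7 (restock 19): 41 + 19 = 60
  Event 8 (sale 15): sell min(15,60)=15. stock: 60 - 15 = 45. total_sold = 33
  Event 9 (restock 20): 45 + 20 = 65
  Event 10 (return 7): 65 + 7 = 72
  Event 11 (sale 1): sell min(1,72)=1. stock: 72 - 1 = 71. total_sold = 34
Final: stock = 71, total_sold = 34

First zero at event 3.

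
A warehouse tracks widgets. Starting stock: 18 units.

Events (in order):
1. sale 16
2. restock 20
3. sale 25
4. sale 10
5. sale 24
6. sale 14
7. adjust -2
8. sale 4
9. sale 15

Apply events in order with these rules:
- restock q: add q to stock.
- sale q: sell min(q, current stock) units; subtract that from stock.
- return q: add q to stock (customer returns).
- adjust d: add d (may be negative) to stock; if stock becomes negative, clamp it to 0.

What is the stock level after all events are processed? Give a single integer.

Answer: 0

Derivation:
Processing events:
Start: stock = 18
  Event 1 (sale 16): sell min(16,18)=16. stock: 18 - 16 = 2. total_sold = 16
  Event 2 (restock 20): 2 + 20 = 22
  Event 3 (sale 25): sell min(25,22)=22. stock: 22 - 22 = 0. total_sold = 38
  Event 4 (sale 10): sell min(10,0)=0. stock: 0 - 0 = 0. total_sold = 38
  Event 5 (sale 24): sell min(24,0)=0. stock: 0 - 0 = 0. total_sold = 38
  Event 6 (sale 14): sell min(14,0)=0. stock: 0 - 0 = 0. total_sold = 38
  Event 7 (adjust -2): 0 + -2 = 0 (clamped to 0)
  Event 8 (sale 4): sell min(4,0)=0. stock: 0 - 0 = 0. total_sold = 38
  Event 9 (sale 15): sell min(15,0)=0. stock: 0 - 0 = 0. total_sold = 38
Final: stock = 0, total_sold = 38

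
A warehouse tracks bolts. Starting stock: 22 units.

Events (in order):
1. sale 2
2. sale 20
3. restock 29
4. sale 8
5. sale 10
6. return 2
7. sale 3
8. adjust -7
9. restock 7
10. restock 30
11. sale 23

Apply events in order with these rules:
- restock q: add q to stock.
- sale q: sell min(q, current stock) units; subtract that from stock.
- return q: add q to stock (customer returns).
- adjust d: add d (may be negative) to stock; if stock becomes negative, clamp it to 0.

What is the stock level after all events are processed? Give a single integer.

Processing events:
Start: stock = 22
  Event 1 (sale 2): sell min(2,22)=2. stock: 22 - 2 = 20. total_sold = 2
  Event 2 (sale 20): sell min(20,20)=20. stock: 20 - 20 = 0. total_sold = 22
  Event 3 (restock 29): 0 + 29 = 29
  Event 4 (sale 8): sell min(8,29)=8. stock: 29 - 8 = 21. total_sold = 30
  Event 5 (sale 10): sell min(10,21)=10. stock: 21 - 10 = 11. total_sold = 40
  Event 6 (return 2): 11 + 2 = 13
  Event 7 (sale 3): sell min(3,13)=3. stock: 13 - 3 = 10. total_sold = 43
  Event 8 (adjust -7): 10 + -7 = 3
  Event 9 (restock 7): 3 + 7 = 10
  Event 10 (restock 30): 10 + 30 = 40
  Event 11 (sale 23): sell min(23,40)=23. stock: 40 - 23 = 17. total_sold = 66
Final: stock = 17, total_sold = 66

Answer: 17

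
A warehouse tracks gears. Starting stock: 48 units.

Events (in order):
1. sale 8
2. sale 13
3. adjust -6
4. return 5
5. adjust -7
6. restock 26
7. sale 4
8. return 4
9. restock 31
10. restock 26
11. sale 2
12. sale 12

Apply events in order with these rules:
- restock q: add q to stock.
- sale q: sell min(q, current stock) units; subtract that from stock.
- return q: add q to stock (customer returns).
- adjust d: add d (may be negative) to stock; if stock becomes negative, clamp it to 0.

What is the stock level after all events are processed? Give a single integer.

Answer: 88

Derivation:
Processing events:
Start: stock = 48
  Event 1 (sale 8): sell min(8,48)=8. stock: 48 - 8 = 40. total_sold = 8
  Event 2 (sale 13): sell min(13,40)=13. stock: 40 - 13 = 27. total_sold = 21
  Event 3 (adjust -6): 27 + -6 = 21
  Event 4 (return 5): 21 + 5 = 26
  Event 5 (adjust -7): 26 + -7 = 19
  Event 6 (restock 26): 19 + 26 = 45
  Event 7 (sale 4): sell min(4,45)=4. stock: 45 - 4 = 41. total_sold = 25
  Event 8 (return 4): 41 + 4 = 45
  Event 9 (restock 31): 45 + 31 = 76
  Event 10 (restock 26): 76 + 26 = 102
  Event 11 (sale 2): sell min(2,102)=2. stock: 102 - 2 = 100. total_sold = 27
  Event 12 (sale 12): sell min(12,100)=12. stock: 100 - 12 = 88. total_sold = 39
Final: stock = 88, total_sold = 39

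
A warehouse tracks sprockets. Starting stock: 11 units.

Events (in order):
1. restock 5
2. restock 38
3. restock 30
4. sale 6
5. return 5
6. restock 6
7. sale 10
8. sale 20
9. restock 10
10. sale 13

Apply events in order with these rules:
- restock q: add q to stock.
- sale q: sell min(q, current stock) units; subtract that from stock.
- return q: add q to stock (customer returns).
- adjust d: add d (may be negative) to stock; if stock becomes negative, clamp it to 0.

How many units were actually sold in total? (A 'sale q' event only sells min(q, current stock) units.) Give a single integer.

Processing events:
Start: stock = 11
  Event 1 (restock 5): 11 + 5 = 16
  Event 2 (restock 38): 16 + 38 = 54
  Event 3 (restock 30): 54 + 30 = 84
  Event 4 (sale 6): sell min(6,84)=6. stock: 84 - 6 = 78. total_sold = 6
  Event 5 (return 5): 78 + 5 = 83
  Event 6 (restock 6): 83 + 6 = 89
  Event 7 (sale 10): sell min(10,89)=10. stock: 89 - 10 = 79. total_sold = 16
  Event 8 (sale 20): sell min(20,79)=20. stock: 79 - 20 = 59. total_sold = 36
  Event 9 (restock 10): 59 + 10 = 69
  Event 10 (sale 13): sell min(13,69)=13. stock: 69 - 13 = 56. total_sold = 49
Final: stock = 56, total_sold = 49

Answer: 49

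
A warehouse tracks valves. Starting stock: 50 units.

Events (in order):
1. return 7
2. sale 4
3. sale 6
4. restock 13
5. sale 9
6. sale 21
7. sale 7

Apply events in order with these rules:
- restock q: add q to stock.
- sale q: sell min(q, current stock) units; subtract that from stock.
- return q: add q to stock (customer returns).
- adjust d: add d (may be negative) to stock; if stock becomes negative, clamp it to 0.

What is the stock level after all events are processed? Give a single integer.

Processing events:
Start: stock = 50
  Event 1 (return 7): 50 + 7 = 57
  Event 2 (sale 4): sell min(4,57)=4. stock: 57 - 4 = 53. total_sold = 4
  Event 3 (sale 6): sell min(6,53)=6. stock: 53 - 6 = 47. total_sold = 10
  Event 4 (restock 13): 47 + 13 = 60
  Event 5 (sale 9): sell min(9,60)=9. stock: 60 - 9 = 51. total_sold = 19
  Event 6 (sale 21): sell min(21,51)=21. stock: 51 - 21 = 30. total_sold = 40
  Event 7 (sale 7): sell min(7,30)=7. stock: 30 - 7 = 23. total_sold = 47
Final: stock = 23, total_sold = 47

Answer: 23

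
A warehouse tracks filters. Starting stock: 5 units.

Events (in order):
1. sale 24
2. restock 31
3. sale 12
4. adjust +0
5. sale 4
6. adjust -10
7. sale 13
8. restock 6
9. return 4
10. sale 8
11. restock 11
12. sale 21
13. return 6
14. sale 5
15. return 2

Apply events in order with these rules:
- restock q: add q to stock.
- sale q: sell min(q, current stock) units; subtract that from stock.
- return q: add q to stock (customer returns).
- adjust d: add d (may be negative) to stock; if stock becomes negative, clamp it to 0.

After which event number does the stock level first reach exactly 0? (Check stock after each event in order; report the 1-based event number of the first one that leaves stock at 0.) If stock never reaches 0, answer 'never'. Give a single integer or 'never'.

Processing events:
Start: stock = 5
  Event 1 (sale 24): sell min(24,5)=5. stock: 5 - 5 = 0. total_sold = 5
  Event 2 (restock 31): 0 + 31 = 31
  Event 3 (sale 12): sell min(12,31)=12. stock: 31 - 12 = 19. total_sold = 17
  Event 4 (adjust +0): 19 + 0 = 19
  Event 5 (sale 4): sell min(4,19)=4. stock: 19 - 4 = 15. total_sold = 21
  Event 6 (adjust -10): 15 + -10 = 5
  Event 7 (sale 13): sell min(13,5)=5. stock: 5 - 5 = 0. total_sold = 26
  Event 8 (restock 6): 0 + 6 = 6
  Event 9 (return 4): 6 + 4 = 10
  Event 10 (sale 8): sell min(8,10)=8. stock: 10 - 8 = 2. total_sold = 34
  Event 11 (restock 11): 2 + 11 = 13
  Event 12 (sale 21): sell min(21,13)=13. stock: 13 - 13 = 0. total_sold = 47
  Event 13 (return 6): 0 + 6 = 6
  Event 14 (sale 5): sell min(5,6)=5. stock: 6 - 5 = 1. total_sold = 52
  Event 15 (return 2): 1 + 2 = 3
Final: stock = 3, total_sold = 52

First zero at event 1.

Answer: 1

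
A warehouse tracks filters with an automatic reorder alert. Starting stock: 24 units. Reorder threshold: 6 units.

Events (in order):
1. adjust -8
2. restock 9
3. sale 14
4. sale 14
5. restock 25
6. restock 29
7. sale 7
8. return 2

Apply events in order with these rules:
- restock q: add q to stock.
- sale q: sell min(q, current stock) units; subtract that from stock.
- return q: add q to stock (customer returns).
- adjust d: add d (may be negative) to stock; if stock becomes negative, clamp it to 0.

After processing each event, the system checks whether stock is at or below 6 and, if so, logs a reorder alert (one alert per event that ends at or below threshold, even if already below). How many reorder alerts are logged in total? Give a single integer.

Answer: 1

Derivation:
Processing events:
Start: stock = 24
  Event 1 (adjust -8): 24 + -8 = 16
  Event 2 (restock 9): 16 + 9 = 25
  Event 3 (sale 14): sell min(14,25)=14. stock: 25 - 14 = 11. total_sold = 14
  Event 4 (sale 14): sell min(14,11)=11. stock: 11 - 11 = 0. total_sold = 25
  Event 5 (restock 25): 0 + 25 = 25
  Event 6 (restock 29): 25 + 29 = 54
  Event 7 (sale 7): sell min(7,54)=7. stock: 54 - 7 = 47. total_sold = 32
  Event 8 (return 2): 47 + 2 = 49
Final: stock = 49, total_sold = 32

Checking against threshold 6:
  After event 1: stock=16 > 6
  After event 2: stock=25 > 6
  After event 3: stock=11 > 6
  After event 4: stock=0 <= 6 -> ALERT
  After event 5: stock=25 > 6
  After event 6: stock=54 > 6
  After event 7: stock=47 > 6
  After event 8: stock=49 > 6
Alert events: [4]. Count = 1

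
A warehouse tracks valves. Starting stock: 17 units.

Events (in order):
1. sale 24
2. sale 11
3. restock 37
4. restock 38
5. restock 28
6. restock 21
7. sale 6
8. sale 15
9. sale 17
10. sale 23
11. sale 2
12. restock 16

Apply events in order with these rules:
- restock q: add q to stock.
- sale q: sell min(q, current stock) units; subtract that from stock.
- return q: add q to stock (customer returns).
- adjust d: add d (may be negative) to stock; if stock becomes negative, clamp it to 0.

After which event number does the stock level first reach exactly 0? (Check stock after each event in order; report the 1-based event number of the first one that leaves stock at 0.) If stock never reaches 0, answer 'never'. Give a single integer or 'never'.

Processing events:
Start: stock = 17
  Event 1 (sale 24): sell min(24,17)=17. stock: 17 - 17 = 0. total_sold = 17
  Event 2 (sale 11): sell min(11,0)=0. stock: 0 - 0 = 0. total_sold = 17
  Event 3 (restock 37): 0 + 37 = 37
  Event 4 (restock 38): 37 + 38 = 75
  Event 5 (restock 28): 75 + 28 = 103
  Event 6 (restock 21): 103 + 21 = 124
  Event 7 (sale 6): sell min(6,124)=6. stock: 124 - 6 = 118. total_sold = 23
  Event 8 (sale 15): sell min(15,118)=15. stock: 118 - 15 = 103. total_sold = 38
  Event 9 (sale 17): sell min(17,103)=17. stock: 103 - 17 = 86. total_sold = 55
  Event 10 (sale 23): sell min(23,86)=23. stock: 86 - 23 = 63. total_sold = 78
  Event 11 (sale 2): sell min(2,63)=2. stock: 63 - 2 = 61. total_sold = 80
  Event 12 (restock 16): 61 + 16 = 77
Final: stock = 77, total_sold = 80

First zero at event 1.

Answer: 1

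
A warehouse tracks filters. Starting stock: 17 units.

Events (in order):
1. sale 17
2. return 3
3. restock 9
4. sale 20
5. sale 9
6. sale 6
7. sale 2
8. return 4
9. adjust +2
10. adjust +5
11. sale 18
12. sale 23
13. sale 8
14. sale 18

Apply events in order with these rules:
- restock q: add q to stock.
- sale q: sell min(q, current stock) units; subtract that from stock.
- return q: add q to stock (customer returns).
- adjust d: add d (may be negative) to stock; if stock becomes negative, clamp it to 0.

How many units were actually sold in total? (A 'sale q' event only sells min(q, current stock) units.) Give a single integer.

Answer: 40

Derivation:
Processing events:
Start: stock = 17
  Event 1 (sale 17): sell min(17,17)=17. stock: 17 - 17 = 0. total_sold = 17
  Event 2 (return 3): 0 + 3 = 3
  Event 3 (restock 9): 3 + 9 = 12
  Event 4 (sale 20): sell min(20,12)=12. stock: 12 - 12 = 0. total_sold = 29
  Event 5 (sale 9): sell min(9,0)=0. stock: 0 - 0 = 0. total_sold = 29
  Event 6 (sale 6): sell min(6,0)=0. stock: 0 - 0 = 0. total_sold = 29
  Event 7 (sale 2): sell min(2,0)=0. stock: 0 - 0 = 0. total_sold = 29
  Event 8 (return 4): 0 + 4 = 4
  Event 9 (adjust +2): 4 + 2 = 6
  Event 10 (adjust +5): 6 + 5 = 11
  Event 11 (sale 18): sell min(18,11)=11. stock: 11 - 11 = 0. total_sold = 40
  Event 12 (sale 23): sell min(23,0)=0. stock: 0 - 0 = 0. total_sold = 40
  Event 13 (sale 8): sell min(8,0)=0. stock: 0 - 0 = 0. total_sold = 40
  Event 14 (sale 18): sell min(18,0)=0. stock: 0 - 0 = 0. total_sold = 40
Final: stock = 0, total_sold = 40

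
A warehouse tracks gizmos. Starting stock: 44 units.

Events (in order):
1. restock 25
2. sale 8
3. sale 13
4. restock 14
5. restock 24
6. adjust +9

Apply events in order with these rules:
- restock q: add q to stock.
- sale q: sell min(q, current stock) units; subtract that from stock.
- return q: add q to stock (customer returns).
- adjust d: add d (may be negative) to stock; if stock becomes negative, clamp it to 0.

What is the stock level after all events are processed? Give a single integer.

Answer: 95

Derivation:
Processing events:
Start: stock = 44
  Event 1 (restock 25): 44 + 25 = 69
  Event 2 (sale 8): sell min(8,69)=8. stock: 69 - 8 = 61. total_sold = 8
  Event 3 (sale 13): sell min(13,61)=13. stock: 61 - 13 = 48. total_sold = 21
  Event 4 (restock 14): 48 + 14 = 62
  Event 5 (restock 24): 62 + 24 = 86
  Event 6 (adjust +9): 86 + 9 = 95
Final: stock = 95, total_sold = 21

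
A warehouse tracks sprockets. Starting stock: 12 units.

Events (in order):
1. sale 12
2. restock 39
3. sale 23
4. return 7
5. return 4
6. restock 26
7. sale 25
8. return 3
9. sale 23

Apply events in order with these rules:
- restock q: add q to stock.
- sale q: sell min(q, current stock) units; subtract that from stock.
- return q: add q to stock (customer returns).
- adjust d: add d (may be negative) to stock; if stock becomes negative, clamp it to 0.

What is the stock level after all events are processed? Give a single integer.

Answer: 8

Derivation:
Processing events:
Start: stock = 12
  Event 1 (sale 12): sell min(12,12)=12. stock: 12 - 12 = 0. total_sold = 12
  Event 2 (restock 39): 0 + 39 = 39
  Event 3 (sale 23): sell min(23,39)=23. stock: 39 - 23 = 16. total_sold = 35
  Event 4 (return 7): 16 + 7 = 23
  Event 5 (return 4): 23 + 4 = 27
  Event 6 (restock 26): 27 + 26 = 53
  Event 7 (sale 25): sell min(25,53)=25. stock: 53 - 25 = 28. total_sold = 60
  Event 8 (return 3): 28 + 3 = 31
  Event 9 (sale 23): sell min(23,31)=23. stock: 31 - 23 = 8. total_sold = 83
Final: stock = 8, total_sold = 83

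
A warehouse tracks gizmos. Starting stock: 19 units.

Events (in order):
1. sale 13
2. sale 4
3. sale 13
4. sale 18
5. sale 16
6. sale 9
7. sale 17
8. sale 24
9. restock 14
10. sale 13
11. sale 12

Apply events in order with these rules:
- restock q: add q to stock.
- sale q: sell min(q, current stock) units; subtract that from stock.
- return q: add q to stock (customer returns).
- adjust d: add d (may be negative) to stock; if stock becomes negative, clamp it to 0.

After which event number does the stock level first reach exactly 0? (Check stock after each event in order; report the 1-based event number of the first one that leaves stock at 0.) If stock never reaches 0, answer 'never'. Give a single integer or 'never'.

Answer: 3

Derivation:
Processing events:
Start: stock = 19
  Event 1 (sale 13): sell min(13,19)=13. stock: 19 - 13 = 6. total_sold = 13
  Event 2 (sale 4): sell min(4,6)=4. stock: 6 - 4 = 2. total_sold = 17
  Event 3 (sale 13): sell min(13,2)=2. stock: 2 - 2 = 0. total_sold = 19
  Event 4 (sale 18): sell min(18,0)=0. stock: 0 - 0 = 0. total_sold = 19
  Event 5 (sale 16): sell min(16,0)=0. stock: 0 - 0 = 0. total_sold = 19
  Event 6 (sale 9): sell min(9,0)=0. stock: 0 - 0 = 0. total_sold = 19
  Event 7 (sale 17): sell min(17,0)=0. stock: 0 - 0 = 0. total_sold = 19
  Event 8 (sale 24): sell min(24,0)=0. stock: 0 - 0 = 0. total_sold = 19
  Event 9 (restock 14): 0 + 14 = 14
  Event 10 (sale 13): sell min(13,14)=13. stock: 14 - 13 = 1. total_sold = 32
  Event 11 (sale 12): sell min(12,1)=1. stock: 1 - 1 = 0. total_sold = 33
Final: stock = 0, total_sold = 33

First zero at event 3.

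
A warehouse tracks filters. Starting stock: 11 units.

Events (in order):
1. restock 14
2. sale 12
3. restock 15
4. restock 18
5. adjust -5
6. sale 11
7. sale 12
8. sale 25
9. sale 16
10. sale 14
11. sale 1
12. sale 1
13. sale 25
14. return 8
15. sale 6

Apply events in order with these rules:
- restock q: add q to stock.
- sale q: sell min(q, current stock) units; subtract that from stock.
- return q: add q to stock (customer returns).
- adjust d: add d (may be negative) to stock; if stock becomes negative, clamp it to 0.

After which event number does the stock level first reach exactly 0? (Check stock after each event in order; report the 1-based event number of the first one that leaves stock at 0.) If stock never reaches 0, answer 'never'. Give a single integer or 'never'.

Processing events:
Start: stock = 11
  Event 1 (restock 14): 11 + 14 = 25
  Event 2 (sale 12): sell min(12,25)=12. stock: 25 - 12 = 13. total_sold = 12
  Event 3 (restock 15): 13 + 15 = 28
  Event 4 (restock 18): 28 + 18 = 46
  Event 5 (adjust -5): 46 + -5 = 41
  Event 6 (sale 11): sell min(11,41)=11. stock: 41 - 11 = 30. total_sold = 23
  Event 7 (sale 12): sell min(12,30)=12. stock: 30 - 12 = 18. total_sold = 35
  Event 8 (sale 25): sell min(25,18)=18. stock: 18 - 18 = 0. total_sold = 53
  Event 9 (sale 16): sell min(16,0)=0. stock: 0 - 0 = 0. total_sold = 53
  Event 10 (sale 14): sell min(14,0)=0. stock: 0 - 0 = 0. total_sold = 53
  Event 11 (sale 1): sell min(1,0)=0. stock: 0 - 0 = 0. total_sold = 53
  Event 12 (sale 1): sell min(1,0)=0. stock: 0 - 0 = 0. total_sold = 53
  Event 13 (sale 25): sell min(25,0)=0. stock: 0 - 0 = 0. total_sold = 53
  Event 14 (return 8): 0 + 8 = 8
  Event 15 (sale 6): sell min(6,8)=6. stock: 8 - 6 = 2. total_sold = 59
Final: stock = 2, total_sold = 59

First zero at event 8.

Answer: 8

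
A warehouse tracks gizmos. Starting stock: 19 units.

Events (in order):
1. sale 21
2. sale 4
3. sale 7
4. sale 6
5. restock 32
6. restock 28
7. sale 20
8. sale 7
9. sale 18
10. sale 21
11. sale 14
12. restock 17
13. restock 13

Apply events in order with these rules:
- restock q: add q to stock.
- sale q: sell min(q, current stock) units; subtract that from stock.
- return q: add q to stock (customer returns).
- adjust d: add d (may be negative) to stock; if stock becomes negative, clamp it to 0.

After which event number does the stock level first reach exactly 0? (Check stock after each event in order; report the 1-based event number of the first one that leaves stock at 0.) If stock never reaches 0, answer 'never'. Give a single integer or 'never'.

Processing events:
Start: stock = 19
  Event 1 (sale 21): sell min(21,19)=19. stock: 19 - 19 = 0. total_sold = 19
  Event 2 (sale 4): sell min(4,0)=0. stock: 0 - 0 = 0. total_sold = 19
  Event 3 (sale 7): sell min(7,0)=0. stock: 0 - 0 = 0. total_sold = 19
  Event 4 (sale 6): sell min(6,0)=0. stock: 0 - 0 = 0. total_sold = 19
  Event 5 (restock 32): 0 + 32 = 32
  Event 6 (restock 28): 32 + 28 = 60
  Event 7 (sale 20): sell min(20,60)=20. stock: 60 - 20 = 40. total_sold = 39
  Event 8 (sale 7): sell min(7,40)=7. stock: 40 - 7 = 33. total_sold = 46
  Event 9 (sale 18): sell min(18,33)=18. stock: 33 - 18 = 15. total_sold = 64
  Event 10 (sale 21): sell min(21,15)=15. stock: 15 - 15 = 0. total_sold = 79
  Event 11 (sale 14): sell min(14,0)=0. stock: 0 - 0 = 0. total_sold = 79
  Event 12 (restock 17): 0 + 17 = 17
  Event 13 (restock 13): 17 + 13 = 30
Final: stock = 30, total_sold = 79

First zero at event 1.

Answer: 1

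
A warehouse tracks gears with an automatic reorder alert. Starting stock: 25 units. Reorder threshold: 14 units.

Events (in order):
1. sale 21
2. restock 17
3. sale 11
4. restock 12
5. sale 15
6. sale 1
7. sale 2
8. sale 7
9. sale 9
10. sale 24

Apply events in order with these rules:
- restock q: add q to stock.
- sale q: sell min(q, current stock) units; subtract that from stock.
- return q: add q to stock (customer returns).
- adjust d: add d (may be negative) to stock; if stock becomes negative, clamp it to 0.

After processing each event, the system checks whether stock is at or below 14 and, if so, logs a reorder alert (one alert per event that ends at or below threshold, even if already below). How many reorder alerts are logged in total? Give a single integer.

Answer: 8

Derivation:
Processing events:
Start: stock = 25
  Event 1 (sale 21): sell min(21,25)=21. stock: 25 - 21 = 4. total_sold = 21
  Event 2 (restock 17): 4 + 17 = 21
  Event 3 (sale 11): sell min(11,21)=11. stock: 21 - 11 = 10. total_sold = 32
  Event 4 (restock 12): 10 + 12 = 22
  Event 5 (sale 15): sell min(15,22)=15. stock: 22 - 15 = 7. total_sold = 47
  Event 6 (sale 1): sell min(1,7)=1. stock: 7 - 1 = 6. total_sold = 48
  Event 7 (sale 2): sell min(2,6)=2. stock: 6 - 2 = 4. total_sold = 50
  Event 8 (sale 7): sell min(7,4)=4. stock: 4 - 4 = 0. total_sold = 54
  Event 9 (sale 9): sell min(9,0)=0. stock: 0 - 0 = 0. total_sold = 54
  Event 10 (sale 24): sell min(24,0)=0. stock: 0 - 0 = 0. total_sold = 54
Final: stock = 0, total_sold = 54

Checking against threshold 14:
  After event 1: stock=4 <= 14 -> ALERT
  After event 2: stock=21 > 14
  After event 3: stock=10 <= 14 -> ALERT
  After event 4: stock=22 > 14
  After event 5: stock=7 <= 14 -> ALERT
  After event 6: stock=6 <= 14 -> ALERT
  After event 7: stock=4 <= 14 -> ALERT
  After event 8: stock=0 <= 14 -> ALERT
  After event 9: stock=0 <= 14 -> ALERT
  After event 10: stock=0 <= 14 -> ALERT
Alert events: [1, 3, 5, 6, 7, 8, 9, 10]. Count = 8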